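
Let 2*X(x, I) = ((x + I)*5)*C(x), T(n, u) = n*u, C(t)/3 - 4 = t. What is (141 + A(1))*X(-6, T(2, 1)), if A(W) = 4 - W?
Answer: 8640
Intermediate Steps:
C(t) = 12 + 3*t
X(x, I) = (12 + 3*x)*(5*I + 5*x)/2 (X(x, I) = (((x + I)*5)*(12 + 3*x))/2 = (((I + x)*5)*(12 + 3*x))/2 = ((5*I + 5*x)*(12 + 3*x))/2 = ((12 + 3*x)*(5*I + 5*x))/2 = (12 + 3*x)*(5*I + 5*x)/2)
(141 + A(1))*X(-6, T(2, 1)) = (141 + (4 - 1*1))*(15*(4 - 6)*(2*1 - 6)/2) = (141 + (4 - 1))*((15/2)*(-2)*(2 - 6)) = (141 + 3)*((15/2)*(-2)*(-4)) = 144*60 = 8640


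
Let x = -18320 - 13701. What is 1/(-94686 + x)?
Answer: -1/126707 ≈ -7.8922e-6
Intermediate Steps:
x = -32021
1/(-94686 + x) = 1/(-94686 - 32021) = 1/(-126707) = -1/126707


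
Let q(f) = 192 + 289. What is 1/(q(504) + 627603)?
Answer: 1/628084 ≈ 1.5921e-6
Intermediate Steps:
q(f) = 481
1/(q(504) + 627603) = 1/(481 + 627603) = 1/628084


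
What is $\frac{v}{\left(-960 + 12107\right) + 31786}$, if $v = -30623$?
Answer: $- \frac{30623}{42933} \approx -0.71327$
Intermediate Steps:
$\frac{v}{\left(-960 + 12107\right) + 31786} = - \frac{30623}{\left(-960 + 12107\right) + 31786} = - \frac{30623}{11147 + 31786} = - \frac{30623}{42933}$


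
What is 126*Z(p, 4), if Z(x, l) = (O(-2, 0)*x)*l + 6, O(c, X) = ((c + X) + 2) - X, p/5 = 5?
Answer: 756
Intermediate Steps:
p = 25 (p = 5*5 = 25)
O(c, X) = 2 + c (O(c, X) = ((X + c) + 2) - X = (2 + X + c) - X = 2 + c)
Z(x, l) = 6 (Z(x, l) = ((2 - 2)*x)*l + 6 = (0*x)*l + 6 = 0*l + 6 = 0 + 6 = 6)
126*Z(p, 4) = 126*6 = 756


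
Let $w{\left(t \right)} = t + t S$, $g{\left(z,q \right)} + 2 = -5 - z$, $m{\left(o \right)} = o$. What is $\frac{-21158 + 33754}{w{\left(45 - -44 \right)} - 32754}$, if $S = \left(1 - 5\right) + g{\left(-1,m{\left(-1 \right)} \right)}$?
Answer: $- \frac{12596}{33555} \approx -0.37538$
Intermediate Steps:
$g{\left(z,q \right)} = -7 - z$ ($g{\left(z,q \right)} = -2 - \left(5 + z\right) = -7 - z$)
$S = -10$ ($S = \left(1 - 5\right) - 6 = -4 + \left(-7 + 1\right) = -4 - 6 = -10$)
$w{\left(t \right)} = - 9 t$ ($w{\left(t \right)} = t + t \left(-10\right) = t - 10 t = - 9 t$)
$\frac{-21158 + 33754}{w{\left(45 - -44 \right)} - 32754} = \frac{-21158 + 33754}{- 9 \left(45 - -44\right) - 32754} = \frac{12596}{- 9 \left(45 + 44\right) - 32754} = \frac{12596}{\left(-9\right) 89 - 32754} = \frac{12596}{-801 - 32754} = \frac{12596}{-33555} = 12596 \left(- \frac{1}{33555}\right) = - \frac{12596}{33555}$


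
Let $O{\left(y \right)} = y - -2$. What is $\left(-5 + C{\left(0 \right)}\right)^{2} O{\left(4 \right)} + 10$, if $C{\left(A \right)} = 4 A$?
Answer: $160$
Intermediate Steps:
$O{\left(y \right)} = 2 + y$ ($O{\left(y \right)} = y + 2 = 2 + y$)
$\left(-5 + C{\left(0 \right)}\right)^{2} O{\left(4 \right)} + 10 = \left(-5 + 4 \cdot 0\right)^{2} \left(2 + 4\right) + 10 = \left(-5 + 0\right)^{2} \cdot 6 + 10 = \left(-5\right)^{2} \cdot 6 + 10 = 25 \cdot 6 + 10 = 150 + 10 = 160$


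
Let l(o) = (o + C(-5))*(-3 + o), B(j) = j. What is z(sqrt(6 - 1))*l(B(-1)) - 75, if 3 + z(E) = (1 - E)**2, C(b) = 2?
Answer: -87 + 8*sqrt(5) ≈ -69.111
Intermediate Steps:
l(o) = (-3 + o)*(2 + o) (l(o) = (o + 2)*(-3 + o) = (2 + o)*(-3 + o) = (-3 + o)*(2 + o))
z(E) = -3 + (1 - E)**2
z(sqrt(6 - 1))*l(B(-1)) - 75 = (-3 + (-1 + sqrt(6 - 1))**2)*(-6 + (-1)**2 - 1*(-1)) - 75 = (-3 + (-1 + sqrt(5))**2)*(-6 + 1 + 1) - 75 = (-3 + (-1 + sqrt(5))**2)*(-4) - 75 = (12 - 4*(-1 + sqrt(5))**2) - 75 = -63 - 4*(-1 + sqrt(5))**2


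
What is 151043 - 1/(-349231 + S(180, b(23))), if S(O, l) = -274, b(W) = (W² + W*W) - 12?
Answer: 52790283716/349505 ≈ 1.5104e+5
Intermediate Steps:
b(W) = -12 + 2*W² (b(W) = (W² + W²) - 12 = 2*W² - 12 = -12 + 2*W²)
151043 - 1/(-349231 + S(180, b(23))) = 151043 - 1/(-349231 - 274) = 151043 - 1/(-349505) = 151043 - 1*(-1/349505) = 151043 + 1/349505 = 52790283716/349505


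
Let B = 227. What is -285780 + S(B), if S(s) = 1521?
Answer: -284259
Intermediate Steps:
-285780 + S(B) = -285780 + 1521 = -284259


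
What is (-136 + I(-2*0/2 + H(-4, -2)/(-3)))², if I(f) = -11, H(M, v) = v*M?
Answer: 21609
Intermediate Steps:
H(M, v) = M*v
(-136 + I(-2*0/2 + H(-4, -2)/(-3)))² = (-136 - 11)² = (-147)² = 21609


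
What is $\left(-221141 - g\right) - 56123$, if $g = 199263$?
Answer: $-476527$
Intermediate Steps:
$\left(-221141 - g\right) - 56123 = \left(-221141 - 199263\right) - 56123 = -420404 - 56123 = -476527$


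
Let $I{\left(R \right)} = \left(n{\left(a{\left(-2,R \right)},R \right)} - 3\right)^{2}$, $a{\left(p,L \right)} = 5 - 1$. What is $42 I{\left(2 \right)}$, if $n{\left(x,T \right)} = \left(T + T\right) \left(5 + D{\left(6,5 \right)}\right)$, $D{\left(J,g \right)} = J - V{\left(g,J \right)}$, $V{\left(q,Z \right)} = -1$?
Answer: $85050$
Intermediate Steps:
$a{\left(p,L \right)} = 4$ ($a{\left(p,L \right)} = 5 - 1 = 4$)
$D{\left(J,g \right)} = 1 + J$ ($D{\left(J,g \right)} = J - -1 = J + 1 = 1 + J$)
$n{\left(x,T \right)} = 24 T$ ($n{\left(x,T \right)} = \left(T + T\right) \left(5 + \left(1 + 6\right)\right) = 2 T \left(5 + 7\right) = 2 T 12 = 24 T$)
$I{\left(R \right)} = \left(-3 + 24 R\right)^{2}$ ($I{\left(R \right)} = \left(24 R - 3\right)^{2} = \left(-3 + 24 R\right)^{2}$)
$42 I{\left(2 \right)} = 42 \cdot 9 \left(-1 + 8 \cdot 2\right)^{2} = 42 \cdot 9 \left(-1 + 16\right)^{2} = 42 \cdot 9 \cdot 15^{2} = 42 \cdot 9 \cdot 225 = 42 \cdot 2025 = 85050$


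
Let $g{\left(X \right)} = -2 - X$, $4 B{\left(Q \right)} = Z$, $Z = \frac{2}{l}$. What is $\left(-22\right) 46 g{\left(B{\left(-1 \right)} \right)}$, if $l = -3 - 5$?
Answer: $\frac{7843}{4} \approx 1960.8$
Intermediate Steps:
$l = -8$ ($l = -3 - 5 = -8$)
$Z = - \frac{1}{4}$ ($Z = \frac{2}{-8} = 2 \left(- \frac{1}{8}\right) = - \frac{1}{4} \approx -0.25$)
$B{\left(Q \right)} = - \frac{1}{16}$ ($B{\left(Q \right)} = \frac{1}{4} \left(- \frac{1}{4}\right) = - \frac{1}{16}$)
$\left(-22\right) 46 g{\left(B{\left(-1 \right)} \right)} = \left(-22\right) 46 \left(-2 - - \frac{1}{16}\right) = - 1012 \left(-2 + \frac{1}{16}\right) = \left(-1012\right) \left(- \frac{31}{16}\right) = \frac{7843}{4}$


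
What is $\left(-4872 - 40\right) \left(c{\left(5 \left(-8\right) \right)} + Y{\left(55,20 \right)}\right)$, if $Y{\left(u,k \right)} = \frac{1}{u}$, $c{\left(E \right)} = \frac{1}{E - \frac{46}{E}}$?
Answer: $\frac{1586576}{42735} \approx 37.126$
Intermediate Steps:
$\left(-4872 - 40\right) \left(c{\left(5 \left(-8\right) \right)} + Y{\left(55,20 \right)}\right) = \left(-4872 - 40\right) \left(\frac{5 \left(-8\right)}{-46 + \left(5 \left(-8\right)\right)^{2}} + \frac{1}{55}\right) = - 4912 \left(- \frac{40}{-46 + \left(-40\right)^{2}} + \frac{1}{55}\right) = - 4912 \left(- \frac{40}{-46 + 1600} + \frac{1}{55}\right) = - 4912 \left(- \frac{40}{1554} + \frac{1}{55}\right) = - 4912 \left(\left(-40\right) \frac{1}{1554} + \frac{1}{55}\right) = - 4912 \left(- \frac{20}{777} + \frac{1}{55}\right) = \left(-4912\right) \left(- \frac{323}{42735}\right) = \frac{1586576}{42735}$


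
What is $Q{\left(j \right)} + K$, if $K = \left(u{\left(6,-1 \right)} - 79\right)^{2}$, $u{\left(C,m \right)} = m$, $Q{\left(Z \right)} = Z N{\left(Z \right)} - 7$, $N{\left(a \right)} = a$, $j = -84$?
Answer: $13449$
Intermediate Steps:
$Q{\left(Z \right)} = -7 + Z^{2}$ ($Q{\left(Z \right)} = Z Z - 7 = Z^{2} - 7 = -7 + Z^{2}$)
$K = 6400$ ($K = \left(-1 - 79\right)^{2} = \left(-80\right)^{2} = 6400$)
$Q{\left(j \right)} + K = \left(-7 + \left(-84\right)^{2}\right) + 6400 = \left(-7 + 7056\right) + 6400 = 7049 + 6400 = 13449$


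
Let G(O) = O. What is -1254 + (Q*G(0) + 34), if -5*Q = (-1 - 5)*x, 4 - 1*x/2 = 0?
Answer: -1220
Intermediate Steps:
x = 8 (x = 8 - 2*0 = 8 + 0 = 8)
Q = 48/5 (Q = -(-1 - 5)*8/5 = -(-6)*8/5 = -⅕*(-48) = 48/5 ≈ 9.6000)
-1254 + (Q*G(0) + 34) = -1254 + ((48/5)*0 + 34) = -1254 + (0 + 34) = -1254 + 34 = -1220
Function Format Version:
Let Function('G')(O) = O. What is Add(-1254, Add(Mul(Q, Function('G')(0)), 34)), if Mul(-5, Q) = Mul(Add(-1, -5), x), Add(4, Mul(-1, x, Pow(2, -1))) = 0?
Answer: -1220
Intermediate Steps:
x = 8 (x = Add(8, Mul(-2, 0)) = Add(8, 0) = 8)
Q = Rational(48, 5) (Q = Mul(Rational(-1, 5), Mul(Add(-1, -5), 8)) = Mul(Rational(-1, 5), Mul(-6, 8)) = Mul(Rational(-1, 5), -48) = Rational(48, 5) ≈ 9.6000)
Add(-1254, Add(Mul(Q, Function('G')(0)), 34)) = Add(-1254, Add(Mul(Rational(48, 5), 0), 34)) = Add(-1254, Add(0, 34)) = Add(-1254, 34) = -1220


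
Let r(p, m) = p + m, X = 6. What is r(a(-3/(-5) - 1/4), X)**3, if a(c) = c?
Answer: 2048383/8000 ≈ 256.05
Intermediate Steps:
r(p, m) = m + p
r(a(-3/(-5) - 1/4), X)**3 = (6 + (-3/(-5) - 1/4))**3 = (6 + (-3*(-1/5) - 1*1/4))**3 = (6 + (3/5 - 1/4))**3 = (6 + 7/20)**3 = (127/20)**3 = 2048383/8000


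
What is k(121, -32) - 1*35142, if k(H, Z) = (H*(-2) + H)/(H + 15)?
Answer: -4779433/136 ≈ -35143.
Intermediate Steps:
k(H, Z) = -H/(15 + H) (k(H, Z) = (-2*H + H)/(15 + H) = (-H)/(15 + H) = -H/(15 + H))
k(121, -32) - 1*35142 = -1*121/(15 + 121) - 1*35142 = -1*121/136 - 35142 = -1*121*1/136 - 35142 = -121/136 - 35142 = -4779433/136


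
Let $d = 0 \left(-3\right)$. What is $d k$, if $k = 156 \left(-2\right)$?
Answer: $0$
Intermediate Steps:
$k = -312$
$d = 0$
$d k = 0 \left(-312\right) = 0$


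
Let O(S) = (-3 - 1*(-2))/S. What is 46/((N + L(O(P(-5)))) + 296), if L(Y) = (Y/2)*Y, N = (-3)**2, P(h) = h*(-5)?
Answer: 57500/381251 ≈ 0.15082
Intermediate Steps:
P(h) = -5*h
N = 9
O(S) = -1/S (O(S) = (-3 + 2)/S = -1/S)
L(Y) = Y**2/2 (L(Y) = (Y*(1/2))*Y = (Y/2)*Y = Y**2/2)
46/((N + L(O(P(-5)))) + 296) = 46/((9 + (-1/((-5*(-5))))**2/2) + 296) = 46/((9 + (-1/25)**2/2) + 296) = 46/((9 + (1/2)*(1/625)) + 296) = 46/((9 + 1/1250) + 296) = 46/(11251/1250 + 296) = 46/(381251/1250) = 46*(1250/381251) = 57500/381251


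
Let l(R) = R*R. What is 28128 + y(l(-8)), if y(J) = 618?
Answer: 28746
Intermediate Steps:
l(R) = R²
28128 + y(l(-8)) = 28128 + 618 = 28746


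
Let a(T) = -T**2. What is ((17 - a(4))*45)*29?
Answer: 43065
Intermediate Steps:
((17 - a(4))*45)*29 = ((17 - (-1)*4**2)*45)*29 = ((17 - (-1)*16)*45)*29 = ((17 - 1*(-16))*45)*29 = ((17 + 16)*45)*29 = (33*45)*29 = 1485*29 = 43065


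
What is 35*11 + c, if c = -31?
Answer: 354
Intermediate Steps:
35*11 + c = 35*11 - 31 = 385 - 31 = 354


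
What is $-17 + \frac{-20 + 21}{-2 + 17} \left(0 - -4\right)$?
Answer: $- \frac{251}{15} \approx -16.733$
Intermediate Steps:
$-17 + \frac{-20 + 21}{-2 + 17} \left(0 - -4\right) = -17 + 1 \cdot \frac{1}{15} \left(0 + 4\right) = -17 + 1 \cdot \frac{1}{15} \cdot 4 = -17 + \frac{1}{15} \cdot 4 = -17 + \frac{4}{15} = - \frac{251}{15}$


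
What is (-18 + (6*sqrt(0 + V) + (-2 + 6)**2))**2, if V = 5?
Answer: 184 - 24*sqrt(5) ≈ 130.33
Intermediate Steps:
(-18 + (6*sqrt(0 + V) + (-2 + 6)**2))**2 = (-18 + (6*sqrt(0 + 5) + (-2 + 6)**2))**2 = (-18 + (6*sqrt(5) + 4**2))**2 = (-18 + (6*sqrt(5) + 16))**2 = (-18 + (16 + 6*sqrt(5)))**2 = (-2 + 6*sqrt(5))**2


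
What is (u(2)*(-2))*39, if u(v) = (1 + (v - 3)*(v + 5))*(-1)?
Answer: -468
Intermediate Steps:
u(v) = -1 - (-3 + v)*(5 + v) (u(v) = (1 + (-3 + v)*(5 + v))*(-1) = -1 - (-3 + v)*(5 + v))
(u(2)*(-2))*39 = ((14 - 1*2² - 2*2)*(-2))*39 = ((14 - 1*4 - 4)*(-2))*39 = ((14 - 4 - 4)*(-2))*39 = (6*(-2))*39 = -12*39 = -468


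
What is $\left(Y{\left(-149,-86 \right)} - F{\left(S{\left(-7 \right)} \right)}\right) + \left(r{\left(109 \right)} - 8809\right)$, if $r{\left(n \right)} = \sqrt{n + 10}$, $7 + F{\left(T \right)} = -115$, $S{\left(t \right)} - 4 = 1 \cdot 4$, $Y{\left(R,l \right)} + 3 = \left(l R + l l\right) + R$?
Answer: $11371 + \sqrt{119} \approx 11382.0$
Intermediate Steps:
$Y{\left(R,l \right)} = -3 + R + l^{2} + R l$ ($Y{\left(R,l \right)} = -3 + \left(\left(l R + l l\right) + R\right) = -3 + \left(\left(R l + l^{2}\right) + R\right) = -3 + \left(\left(l^{2} + R l\right) + R\right) = -3 + \left(R + l^{2} + R l\right) = -3 + R + l^{2} + R l$)
$S{\left(t \right)} = 8$ ($S{\left(t \right)} = 4 + 1 \cdot 4 = 4 + 4 = 8$)
$F{\left(T \right)} = -122$ ($F{\left(T \right)} = -7 - 115 = -122$)
$r{\left(n \right)} = \sqrt{10 + n}$
$\left(Y{\left(-149,-86 \right)} - F{\left(S{\left(-7 \right)} \right)}\right) + \left(r{\left(109 \right)} - 8809\right) = \left(\left(-3 - 149 + \left(-86\right)^{2} - -12814\right) - -122\right) + \left(\sqrt{10 + 109} - 8809\right) = \left(\left(-3 - 149 + 7396 + 12814\right) + 122\right) - \left(8809 - \sqrt{119}\right) = \left(20058 + 122\right) - \left(8809 - \sqrt{119}\right) = 20180 - \left(8809 - \sqrt{119}\right) = 11371 + \sqrt{119}$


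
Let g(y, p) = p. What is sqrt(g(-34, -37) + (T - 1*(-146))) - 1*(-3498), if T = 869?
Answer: 3498 + sqrt(978) ≈ 3529.3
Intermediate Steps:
sqrt(g(-34, -37) + (T - 1*(-146))) - 1*(-3498) = sqrt(-37 + (869 - 1*(-146))) - 1*(-3498) = sqrt(-37 + (869 + 146)) + 3498 = sqrt(-37 + 1015) + 3498 = sqrt(978) + 3498 = 3498 + sqrt(978)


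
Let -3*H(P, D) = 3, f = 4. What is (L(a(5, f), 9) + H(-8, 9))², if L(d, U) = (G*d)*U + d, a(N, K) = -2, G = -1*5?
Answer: 7569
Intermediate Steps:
G = -5
H(P, D) = -1 (H(P, D) = -⅓*3 = -1)
L(d, U) = d - 5*U*d (L(d, U) = (-5*d)*U + d = -5*U*d + d = d - 5*U*d)
(L(a(5, f), 9) + H(-8, 9))² = (-2*(1 - 5*9) - 1)² = (-2*(1 - 45) - 1)² = (-2*(-44) - 1)² = (88 - 1)² = 87² = 7569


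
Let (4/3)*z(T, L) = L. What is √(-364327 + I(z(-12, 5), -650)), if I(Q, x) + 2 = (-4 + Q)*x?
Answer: I*√1456666/2 ≈ 603.46*I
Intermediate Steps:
z(T, L) = 3*L/4
I(Q, x) = -2 + x*(-4 + Q) (I(Q, x) = -2 + (-4 + Q)*x = -2 + x*(-4 + Q))
√(-364327 + I(z(-12, 5), -650)) = √(-364327 + (-2 - 4*(-650) + ((¾)*5)*(-650))) = √(-364327 + (-2 + 2600 + (15/4)*(-650))) = √(-364327 + (-2 + 2600 - 4875/2)) = √(-364327 + 321/2) = √(-728333/2) = I*√1456666/2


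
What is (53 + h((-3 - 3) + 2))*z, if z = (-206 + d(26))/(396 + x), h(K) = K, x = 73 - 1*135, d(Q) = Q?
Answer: -4410/167 ≈ -26.407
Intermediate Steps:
x = -62 (x = 73 - 135 = -62)
z = -90/167 (z = (-206 + 26)/(396 - 62) = -180/334 = -180*1/334 = -90/167 ≈ -0.53892)
(53 + h((-3 - 3) + 2))*z = (53 + ((-3 - 3) + 2))*(-90/167) = (53 + (-6 + 2))*(-90/167) = (53 - 4)*(-90/167) = 49*(-90/167) = -4410/167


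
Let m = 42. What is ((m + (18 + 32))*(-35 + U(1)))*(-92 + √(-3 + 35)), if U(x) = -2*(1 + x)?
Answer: 330096 - 14352*√2 ≈ 3.0980e+5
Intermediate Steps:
U(x) = -2 - 2*x
((m + (18 + 32))*(-35 + U(1)))*(-92 + √(-3 + 35)) = ((42 + (18 + 32))*(-35 + (-2 - 2*1)))*(-92 + √(-3 + 35)) = ((42 + 50)*(-35 + (-2 - 2)))*(-92 + √32) = (92*(-35 - 4))*(-92 + 4*√2) = (92*(-39))*(-92 + 4*√2) = -3588*(-92 + 4*√2) = 330096 - 14352*√2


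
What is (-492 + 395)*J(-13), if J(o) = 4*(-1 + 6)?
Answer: -1940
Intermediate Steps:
J(o) = 20 (J(o) = 4*5 = 20)
(-492 + 395)*J(-13) = (-492 + 395)*20 = -97*20 = -1940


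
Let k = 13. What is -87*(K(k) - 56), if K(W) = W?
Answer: 3741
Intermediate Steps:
-87*(K(k) - 56) = -87*(13 - 56) = -87*(-43) = 3741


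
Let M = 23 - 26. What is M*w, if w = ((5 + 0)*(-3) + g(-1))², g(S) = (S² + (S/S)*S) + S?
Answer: -768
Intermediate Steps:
M = -3
g(S) = S² + 2*S (g(S) = (S² + 1*S) + S = (S² + S) + S = (S + S²) + S = S² + 2*S)
w = 256 (w = ((5 + 0)*(-3) - (2 - 1))² = (5*(-3) - 1*1)² = (-15 - 1)² = (-16)² = 256)
M*w = -3*256 = -768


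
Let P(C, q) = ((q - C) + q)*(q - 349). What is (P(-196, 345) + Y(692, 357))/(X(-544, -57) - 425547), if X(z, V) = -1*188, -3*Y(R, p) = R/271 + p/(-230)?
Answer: 662754973/79608187650 ≈ 0.0083252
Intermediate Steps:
Y(R, p) = -R/813 + p/690 (Y(R, p) = -(R/271 + p/(-230))/3 = -(R*(1/271) + p*(-1/230))/3 = -(R/271 - p/230)/3 = -(-p/230 + R/271)/3 = -R/813 + p/690)
X(z, V) = -188
P(C, q) = (-349 + q)*(-C + 2*q) (P(C, q) = (-C + 2*q)*(-349 + q) = (-349 + q)*(-C + 2*q))
(P(-196, 345) + Y(692, 357))/(X(-544, -57) - 425547) = ((-698*345 + 2*345² + 349*(-196) - 1*(-196)*345) + (-1/813*692 + (1/690)*357))/(-188 - 425547) = ((-240810 + 2*119025 - 68404 + 67620) + (-692/813 + 119/230))/(-425735) = ((-240810 + 238050 - 68404 + 67620) - 62413/186990)*(-1/425735) = (-3544 - 62413/186990)*(-1/425735) = -662754973/186990*(-1/425735) = 662754973/79608187650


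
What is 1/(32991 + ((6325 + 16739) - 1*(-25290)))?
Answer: 1/81345 ≈ 1.2293e-5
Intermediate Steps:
1/(32991 + ((6325 + 16739) - 1*(-25290))) = 1/(32991 + (23064 + 25290)) = 1/(32991 + 48354) = 1/81345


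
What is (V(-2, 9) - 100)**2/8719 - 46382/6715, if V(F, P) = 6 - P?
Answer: -333165223/58548085 ≈ -5.6905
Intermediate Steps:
(V(-2, 9) - 100)**2/8719 - 46382/6715 = ((6 - 1*9) - 100)**2/8719 - 46382/6715 = ((6 - 9) - 100)**2*(1/8719) - 46382*1/6715 = (-3 - 100)**2*(1/8719) - 46382/6715 = (-103)**2*(1/8719) - 46382/6715 = 10609*(1/8719) - 46382/6715 = 10609/8719 - 46382/6715 = -333165223/58548085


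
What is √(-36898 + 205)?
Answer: 9*I*√453 ≈ 191.55*I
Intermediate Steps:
√(-36898 + 205) = √(-36693) = 9*I*√453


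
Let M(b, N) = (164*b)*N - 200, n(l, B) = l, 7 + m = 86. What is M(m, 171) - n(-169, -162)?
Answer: 2215445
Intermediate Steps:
m = 79 (m = -7 + 86 = 79)
M(b, N) = -200 + 164*N*b (M(b, N) = 164*N*b - 200 = -200 + 164*N*b)
M(m, 171) - n(-169, -162) = (-200 + 164*171*79) - 1*(-169) = (-200 + 2215476) + 169 = 2215276 + 169 = 2215445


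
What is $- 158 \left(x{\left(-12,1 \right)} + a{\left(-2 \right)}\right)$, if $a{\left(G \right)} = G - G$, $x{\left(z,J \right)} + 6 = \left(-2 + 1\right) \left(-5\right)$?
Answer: $158$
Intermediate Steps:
$x{\left(z,J \right)} = -1$ ($x{\left(z,J \right)} = -6 + \left(-2 + 1\right) \left(-5\right) = -6 - -5 = -6 + 5 = -1$)
$a{\left(G \right)} = 0$
$- 158 \left(x{\left(-12,1 \right)} + a{\left(-2 \right)}\right) = - 158 \left(-1 + 0\right) = \left(-158\right) \left(-1\right) = 158$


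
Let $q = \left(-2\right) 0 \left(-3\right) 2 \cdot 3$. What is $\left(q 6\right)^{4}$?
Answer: $0$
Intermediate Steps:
$q = 0$ ($q = 0 \left(-3\right) 2 \cdot 3 = 0 \cdot 2 \cdot 3 = 0 \cdot 3 = 0$)
$\left(q 6\right)^{4} = \left(0 \cdot 6\right)^{4} = 0^{4} = 0$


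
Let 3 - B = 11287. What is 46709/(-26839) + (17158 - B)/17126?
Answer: -18291748/229822357 ≈ -0.079591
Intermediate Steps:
B = -11284 (B = 3 - 1*11287 = 3 - 11287 = -11284)
46709/(-26839) + (17158 - B)/17126 = 46709/(-26839) + (17158 - 1*(-11284))/17126 = 46709*(-1/26839) + (17158 + 11284)*(1/17126) = -46709/26839 + 28442*(1/17126) = -46709/26839 + 14221/8563 = -18291748/229822357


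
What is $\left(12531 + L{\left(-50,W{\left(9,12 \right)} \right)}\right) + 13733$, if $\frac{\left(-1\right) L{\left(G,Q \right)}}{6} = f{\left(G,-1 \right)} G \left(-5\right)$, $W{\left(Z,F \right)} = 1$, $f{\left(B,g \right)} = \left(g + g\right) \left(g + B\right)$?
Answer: $-126736$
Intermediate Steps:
$f{\left(B,g \right)} = 2 g \left(B + g\right)$
$L{\left(G,Q \right)} = 30 G \left(2 - 2 G\right)$ ($L{\left(G,Q \right)} = - 6 \cdot 2 \left(-1\right) \left(G - 1\right) G \left(-5\right) = - 6 \cdot 2 \left(-1\right) \left(-1 + G\right) G \left(-5\right) = - 6 \left(2 - 2 G\right) G \left(-5\right) = - 6 G \left(2 - 2 G\right) \left(-5\right) = - 6 \left(- 5 G \left(2 - 2 G\right)\right) = 30 G \left(2 - 2 G\right)$)
$\left(12531 + L{\left(-50,W{\left(9,12 \right)} \right)}\right) + 13733 = \left(12531 + 60 \left(-50\right) \left(1 - -50\right)\right) + 13733 = \left(12531 + 60 \left(-50\right) \left(1 + 50\right)\right) + 13733 = \left(12531 + 60 \left(-50\right) 51\right) + 13733 = \left(12531 - 153000\right) + 13733 = -140469 + 13733 = -126736$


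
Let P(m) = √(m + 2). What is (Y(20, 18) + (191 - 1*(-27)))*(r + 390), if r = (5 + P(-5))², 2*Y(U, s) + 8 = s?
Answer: 91876 + 2230*I*√3 ≈ 91876.0 + 3862.5*I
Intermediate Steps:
Y(U, s) = -4 + s/2
P(m) = √(2 + m)
r = (5 + I*√3)² (r = (5 + √(2 - 5))² = (5 + √(-3))² = (5 + I*√3)² ≈ 22.0 + 17.32*I)
(Y(20, 18) + (191 - 1*(-27)))*(r + 390) = ((-4 + (½)*18) + (191 - 1*(-27)))*((5 + I*√3)² + 390) = ((-4 + 9) + (191 + 27))*(390 + (5 + I*√3)²) = (5 + 218)*(390 + (5 + I*√3)²) = 223*(390 + (5 + I*√3)²) = 86970 + 223*(5 + I*√3)²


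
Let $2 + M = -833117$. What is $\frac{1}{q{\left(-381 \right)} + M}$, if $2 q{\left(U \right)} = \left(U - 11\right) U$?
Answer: $- \frac{1}{758443} \approx -1.3185 \cdot 10^{-6}$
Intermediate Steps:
$q{\left(U \right)} = \frac{U \left(-11 + U\right)}{2}$ ($q{\left(U \right)} = \frac{\left(U - 11\right) U}{2} = \frac{\left(-11 + U\right) U}{2} = \frac{U \left(-11 + U\right)}{2}$)
$M = -833119$ ($M = -2 - 833117 = -833119$)
$\frac{1}{q{\left(-381 \right)} + M} = \frac{1}{\frac{1}{2} \left(-381\right) \left(-11 - 381\right) - 833119} = \frac{1}{\frac{1}{2} \left(-381\right) \left(-392\right) - 833119} = \frac{1}{74676 - 833119} = \frac{1}{-758443} = - \frac{1}{758443}$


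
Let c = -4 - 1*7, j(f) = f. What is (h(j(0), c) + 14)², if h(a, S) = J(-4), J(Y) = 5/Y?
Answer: 2601/16 ≈ 162.56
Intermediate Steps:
c = -11 (c = -4 - 7 = -11)
h(a, S) = -5/4 (h(a, S) = 5/(-4) = 5*(-¼) = -5/4)
(h(j(0), c) + 14)² = (-5/4 + 14)² = (51/4)² = 2601/16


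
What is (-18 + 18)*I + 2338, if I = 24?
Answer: 2338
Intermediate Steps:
(-18 + 18)*I + 2338 = (-18 + 18)*24 + 2338 = 0*24 + 2338 = 0 + 2338 = 2338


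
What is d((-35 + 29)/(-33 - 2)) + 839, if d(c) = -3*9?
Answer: 812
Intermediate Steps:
d(c) = -27
d((-35 + 29)/(-33 - 2)) + 839 = -27 + 839 = 812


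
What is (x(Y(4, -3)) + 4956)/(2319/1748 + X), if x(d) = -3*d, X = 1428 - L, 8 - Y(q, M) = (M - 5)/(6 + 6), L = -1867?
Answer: 8617640/5761979 ≈ 1.4956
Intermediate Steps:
Y(q, M) = 101/12 - M/12 (Y(q, M) = 8 - (M - 5)/(6 + 6) = 8 - (-5 + M)/12 = 8 - (-5/12 + M/12) = 8 + (5/12 - M/12) = 101/12 - M/12)
X = 3295 (X = 1428 - 1*(-1867) = 1428 + 1867 = 3295)
(x(Y(4, -3)) + 4956)/(2319/1748 + X) = (-3*(101/12 - 1/12*(-3)) + 4956)/(2319/1748 + 3295) = (-3*(101/12 + ¼) + 4956)/(2319*(1/1748) + 3295) = (-3*26/3 + 4956)/(2319/1748 + 3295) = (-26 + 4956)/(5761979/1748) = 4930*(1748/5761979) = 8617640/5761979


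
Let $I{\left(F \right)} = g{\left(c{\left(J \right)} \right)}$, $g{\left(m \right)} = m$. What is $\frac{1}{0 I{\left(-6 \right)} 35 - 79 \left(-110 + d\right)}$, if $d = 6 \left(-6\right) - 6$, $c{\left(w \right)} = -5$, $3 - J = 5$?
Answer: $\frac{1}{12008} \approx 8.3278 \cdot 10^{-5}$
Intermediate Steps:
$J = -2$ ($J = 3 - 5 = -2$)
$d = -42$ ($d = -36 - 6 = -42$)
$I{\left(F \right)} = -5$
$\frac{1}{0 I{\left(-6 \right)} 35 - 79 \left(-110 + d\right)} = \frac{1}{0 \left(-5\right) 35 - 79 \left(-110 - 42\right)} = \frac{1}{0 \cdot 35 - -12008} = \frac{1}{0 + 12008} = \frac{1}{12008}$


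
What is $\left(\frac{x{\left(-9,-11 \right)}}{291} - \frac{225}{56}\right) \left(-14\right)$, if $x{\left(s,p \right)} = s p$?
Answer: $\frac{19977}{388} \approx 51.487$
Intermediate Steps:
$x{\left(s,p \right)} = p s$
$\left(\frac{x{\left(-9,-11 \right)}}{291} - \frac{225}{56}\right) \left(-14\right) = \left(\frac{\left(-11\right) \left(-9\right)}{291} - \frac{225}{56}\right) \left(-14\right) = \left(99 \cdot \frac{1}{291} - \frac{225}{56}\right) \left(-14\right) = \left(\frac{33}{97} - \frac{225}{56}\right) \left(-14\right) = \left(- \frac{19977}{5432}\right) \left(-14\right) = \frac{19977}{388}$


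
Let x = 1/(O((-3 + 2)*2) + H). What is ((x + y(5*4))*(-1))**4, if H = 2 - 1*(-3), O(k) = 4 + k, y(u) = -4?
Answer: 531441/2401 ≈ 221.34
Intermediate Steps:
H = 5 (H = 2 + 3 = 5)
x = 1/7 (x = 1/((4 + (-3 + 2)*2) + 5) = 1/((4 - 1*2) + 5) = 1/((4 - 2) + 5) = 1/(2 + 5) = 1/7 ≈ 0.14286)
((x + y(5*4))*(-1))**4 = ((1/7 - 4)*(-1))**4 = (-27/7*(-1))**4 = (27/7)**4 = 531441/2401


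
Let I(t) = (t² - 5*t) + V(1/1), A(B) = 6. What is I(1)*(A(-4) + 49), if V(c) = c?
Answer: -165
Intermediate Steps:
I(t) = 1 + t² - 5*t (I(t) = (t² - 5*t) + 1/1 = (t² - 5*t) + 1 = 1 + t² - 5*t)
I(1)*(A(-4) + 49) = (1 + 1² - 5*1)*(6 + 49) = (1 + 1 - 5)*55 = -3*55 = -165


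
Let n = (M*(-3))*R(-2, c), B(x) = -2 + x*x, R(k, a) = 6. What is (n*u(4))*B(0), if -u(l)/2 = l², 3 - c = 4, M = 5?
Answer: -5760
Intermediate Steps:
c = -1 (c = 3 - 1*4 = 3 - 4 = -1)
B(x) = -2 + x²
n = -90 (n = (5*(-3))*6 = -15*6 = -90)
u(l) = -2*l²
(n*u(4))*B(0) = (-(-180)*4²)*(-2 + 0²) = (-(-180)*16)*(-2 + 0) = -90*(-32)*(-2) = 2880*(-2) = -5760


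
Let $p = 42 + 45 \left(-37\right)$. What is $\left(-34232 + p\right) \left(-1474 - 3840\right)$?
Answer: $190533470$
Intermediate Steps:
$p = -1623$ ($p = 42 - 1665 = -1623$)
$\left(-34232 + p\right) \left(-1474 - 3840\right) = \left(-34232 - 1623\right) \left(-1474 - 3840\right) = \left(-35855\right) \left(-5314\right) = 190533470$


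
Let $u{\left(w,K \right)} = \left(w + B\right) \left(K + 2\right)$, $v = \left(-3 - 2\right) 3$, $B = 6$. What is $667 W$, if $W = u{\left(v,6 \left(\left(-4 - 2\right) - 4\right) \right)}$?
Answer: $348174$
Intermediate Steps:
$v = -15$ ($v = \left(-5\right) 3 = -15$)
$u{\left(w,K \right)} = \left(2 + K\right) \left(6 + w\right)$ ($u{\left(w,K \right)} = \left(w + 6\right) \left(K + 2\right) = \left(6 + w\right) \left(2 + K\right) = \left(2 + K\right) \left(6 + w\right)$)
$W = 522$ ($W = 12 + 2 \left(-15\right) + 6 \cdot 6 \left(\left(-4 - 2\right) - 4\right) + 6 \left(\left(-4 - 2\right) - 4\right) \left(-15\right) = 12 - 30 + 6 \cdot 6 \left(-6 - 4\right) + 6 \left(-6 - 4\right) \left(-15\right) = 12 - 30 + 6 \cdot 6 \left(-10\right) + 6 \left(-10\right) \left(-15\right) = 12 - 30 + 6 \left(-60\right) - -900 = 12 - 30 - 360 + 900 = 522$)
$667 W = 667 \cdot 522 = 348174$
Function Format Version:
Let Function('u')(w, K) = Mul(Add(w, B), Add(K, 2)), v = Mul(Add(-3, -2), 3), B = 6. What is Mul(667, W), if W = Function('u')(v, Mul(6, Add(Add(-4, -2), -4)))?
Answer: 348174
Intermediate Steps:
v = -15 (v = Mul(-5, 3) = -15)
Function('u')(w, K) = Mul(Add(2, K), Add(6, w)) (Function('u')(w, K) = Mul(Add(w, 6), Add(K, 2)) = Mul(Add(6, w), Add(2, K)) = Mul(Add(2, K), Add(6, w)))
W = 522 (W = Add(12, Mul(2, -15), Mul(6, Mul(6, Add(Add(-4, -2), -4))), Mul(Mul(6, Add(Add(-4, -2), -4)), -15)) = Add(12, -30, Mul(6, Mul(6, Add(-6, -4))), Mul(Mul(6, Add(-6, -4)), -15)) = Add(12, -30, Mul(6, Mul(6, -10)), Mul(Mul(6, -10), -15)) = Add(12, -30, Mul(6, -60), Mul(-60, -15)) = Add(12, -30, -360, 900) = 522)
Mul(667, W) = Mul(667, 522) = 348174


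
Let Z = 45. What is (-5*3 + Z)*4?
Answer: 120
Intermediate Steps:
(-5*3 + Z)*4 = (-5*3 + 45)*4 = (-15 + 45)*4 = 30*4 = 120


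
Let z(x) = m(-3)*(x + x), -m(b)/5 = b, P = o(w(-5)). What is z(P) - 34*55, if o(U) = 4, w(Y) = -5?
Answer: -1750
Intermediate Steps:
P = 4
m(b) = -5*b
z(x) = 30*x (z(x) = (-5*(-3))*(x + x) = 15*(2*x) = 30*x)
z(P) - 34*55 = 30*4 - 34*55 = 120 - 1870 = -1750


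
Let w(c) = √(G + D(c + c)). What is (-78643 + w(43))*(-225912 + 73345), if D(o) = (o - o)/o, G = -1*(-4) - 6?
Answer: 11998326581 - 152567*I*√2 ≈ 1.1998e+10 - 2.1576e+5*I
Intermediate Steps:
G = -2 (G = 4 - 6 = -2)
D(o) = 0 (D(o) = 0/o = 0)
w(c) = I*√2 (w(c) = √(-2 + 0) = √(-2) = I*√2)
(-78643 + w(43))*(-225912 + 73345) = (-78643 + I*√2)*(-225912 + 73345) = (-78643 + I*√2)*(-152567) = 11998326581 - 152567*I*√2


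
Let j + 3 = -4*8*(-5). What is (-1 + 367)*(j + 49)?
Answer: 75396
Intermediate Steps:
j = 157 (j = -3 - 4*8*(-5) = -3 - 32*(-5) = -3 + 160 = 157)
(-1 + 367)*(j + 49) = (-1 + 367)*(157 + 49) = 366*206 = 75396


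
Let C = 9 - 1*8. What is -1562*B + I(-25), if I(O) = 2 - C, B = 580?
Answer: -905959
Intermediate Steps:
C = 1 (C = 9 - 8 = 1)
I(O) = 1 (I(O) = 2 - 1*1 = 2 - 1 = 1)
-1562*B + I(-25) = -1562*580 + 1 = -905960 + 1 = -905959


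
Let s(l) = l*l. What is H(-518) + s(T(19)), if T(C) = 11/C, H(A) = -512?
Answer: -184711/361 ≈ -511.67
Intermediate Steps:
s(l) = l**2
H(-518) + s(T(19)) = -512 + (11/19)**2 = -512 + 121/361 = -184711/361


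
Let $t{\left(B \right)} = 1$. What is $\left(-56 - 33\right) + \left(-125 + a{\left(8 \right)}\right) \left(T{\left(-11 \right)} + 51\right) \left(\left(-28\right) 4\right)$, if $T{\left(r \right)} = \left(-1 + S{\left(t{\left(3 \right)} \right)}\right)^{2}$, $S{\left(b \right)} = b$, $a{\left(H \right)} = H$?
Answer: $668215$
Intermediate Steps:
$T{\left(r \right)} = 0$ ($T{\left(r \right)} = \left(-1 + 1\right)^{2} = 0^{2} = 0$)
$\left(-56 - 33\right) + \left(-125 + a{\left(8 \right)}\right) \left(T{\left(-11 \right)} + 51\right) \left(\left(-28\right) 4\right) = \left(-56 - 33\right) + \left(-125 + 8\right) \left(0 + 51\right) \left(\left(-28\right) 4\right) = \left(-56 - 33\right) + \left(-117\right) 51 \left(-112\right) = -89 - -668304 = -89 + 668304 = 668215$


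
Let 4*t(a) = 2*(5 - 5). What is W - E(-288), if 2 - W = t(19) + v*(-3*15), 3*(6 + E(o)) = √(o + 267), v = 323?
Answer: 14543 - I*√21/3 ≈ 14543.0 - 1.5275*I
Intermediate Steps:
t(a) = 0 (t(a) = (2*(5 - 5))/4 = (2*0)/4 = (¼)*0 = 0)
E(o) = -6 + √(267 + o)/3 (E(o) = -6 + √(o + 267)/3 = -6 + √(267 + o)/3)
W = 14537 (W = 2 - (0 + 323*(-3*15)) = 2 - (0 + 323*(-45)) = 2 - (0 - 14535) = 2 - 1*(-14535) = 2 + 14535 = 14537)
W - E(-288) = 14537 - (-6 + √(267 - 288)/3) = 14537 - (-6 + √(-21)/3) = 14537 - (-6 + (I*√21)/3) = 14537 - (-6 + I*√21/3) = 14537 + (6 - I*√21/3) = 14543 - I*√21/3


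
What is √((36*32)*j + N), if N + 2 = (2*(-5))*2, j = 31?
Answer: √35690 ≈ 188.92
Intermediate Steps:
N = -22 (N = -2 + (2*(-5))*2 = -2 - 10*2 = -2 - 20 = -22)
√((36*32)*j + N) = √((36*32)*31 - 22) = √(1152*31 - 22) = √(35712 - 22) = √35690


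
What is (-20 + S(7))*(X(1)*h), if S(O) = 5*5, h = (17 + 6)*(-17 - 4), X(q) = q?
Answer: -2415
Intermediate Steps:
h = -483 (h = 23*(-21) = -483)
S(O) = 25
(-20 + S(7))*(X(1)*h) = (-20 + 25)*(1*(-483)) = 5*(-483) = -2415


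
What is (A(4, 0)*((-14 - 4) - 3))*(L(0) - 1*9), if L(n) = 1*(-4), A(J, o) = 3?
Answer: 819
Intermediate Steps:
L(n) = -4
(A(4, 0)*((-14 - 4) - 3))*(L(0) - 1*9) = (3*((-14 - 4) - 3))*(-4 - 1*9) = (3*(-18 - 3))*(-4 - 9) = (3*(-21))*(-13) = -63*(-13) = 819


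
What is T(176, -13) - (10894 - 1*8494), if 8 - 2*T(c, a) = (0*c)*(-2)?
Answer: -2396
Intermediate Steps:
T(c, a) = 4 (T(c, a) = 4 - 0*c*(-2)/2 = 4 - 0*(-2) = 4 - ½*0 = 4 + 0 = 4)
T(176, -13) - (10894 - 1*8494) = 4 - (10894 - 1*8494) = 4 - (10894 - 8494) = 4 - 1*2400 = 4 - 2400 = -2396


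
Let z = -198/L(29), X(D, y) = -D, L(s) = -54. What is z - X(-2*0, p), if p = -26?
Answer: 11/3 ≈ 3.6667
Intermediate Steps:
z = 11/3 (z = -198/(-54) = -198*(-1/54) = 11/3 ≈ 3.6667)
z - X(-2*0, p) = 11/3 - (-1)*(-2*0) = 11/3 - (-1)*0 = 11/3 - 1*0 = 11/3 + 0 = 11/3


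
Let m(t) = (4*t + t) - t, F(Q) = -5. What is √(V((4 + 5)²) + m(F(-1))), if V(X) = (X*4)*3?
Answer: 2*√238 ≈ 30.854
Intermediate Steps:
V(X) = 12*X (V(X) = (4*X)*3 = 12*X)
m(t) = 4*t (m(t) = 5*t - t = 4*t)
√(V((4 + 5)²) + m(F(-1))) = √(12*(4 + 5)² + 4*(-5)) = √(12*9² - 20) = √(12*81 - 20) = √(972 - 20) = √952 = 2*√238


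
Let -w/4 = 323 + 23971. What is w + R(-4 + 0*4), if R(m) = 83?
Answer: -97093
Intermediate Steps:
w = -97176 (w = -4*(323 + 23971) = -4*24294 = -97176)
w + R(-4 + 0*4) = -97176 + 83 = -97093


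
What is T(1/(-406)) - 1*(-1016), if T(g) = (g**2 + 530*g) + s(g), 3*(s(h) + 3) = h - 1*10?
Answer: 498642301/494508 ≈ 1008.4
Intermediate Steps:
s(h) = -19/3 + h/3 (s(h) = -3 + (h - 1*10)/3 = -3 + (h - 10)/3 = -3 + (-10 + h)/3 = -3 + (-10/3 + h/3) = -19/3 + h/3)
T(g) = -19/3 + g**2 + 1591*g/3 (T(g) = (g**2 + 530*g) + (-19/3 + g/3) = -19/3 + g**2 + 1591*g/3)
T(1/(-406)) - 1*(-1016) = (-19/3 + (1/(-406))**2 + (1591/3)/(-406)) - 1*(-1016) = (-19/3 + (-1/406)**2 + (1591/3)*(-1/406)) + 1016 = (-19/3 + 1/164836 - 1591/1218) + 1016 = -3777827/494508 + 1016 = 498642301/494508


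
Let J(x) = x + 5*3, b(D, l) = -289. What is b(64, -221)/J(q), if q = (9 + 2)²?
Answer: -17/8 ≈ -2.1250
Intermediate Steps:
q = 121 (q = 11² = 121)
J(x) = 15 + x (J(x) = x + 15 = 15 + x)
b(64, -221)/J(q) = -289/(15 + 121) = -289/136 = -289*1/136 = -17/8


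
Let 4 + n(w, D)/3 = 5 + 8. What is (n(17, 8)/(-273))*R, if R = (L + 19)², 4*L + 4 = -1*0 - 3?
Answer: -42849/1456 ≈ -29.429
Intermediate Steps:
L = -7/4 (L = -1 + (-1*0 - 3)/4 = -1 + (0 - 3)/4 = -1 + (¼)*(-3) = -1 - ¾ = -7/4 ≈ -1.7500)
n(w, D) = 27 (n(w, D) = -12 + 3*(5 + 8) = -12 + 3*13 = -12 + 39 = 27)
R = 4761/16 (R = (-7/4 + 19)² = (69/4)² = 4761/16 ≈ 297.56)
(n(17, 8)/(-273))*R = (27/(-273))*(4761/16) = (27*(-1/273))*(4761/16) = -9/91*4761/16 = -42849/1456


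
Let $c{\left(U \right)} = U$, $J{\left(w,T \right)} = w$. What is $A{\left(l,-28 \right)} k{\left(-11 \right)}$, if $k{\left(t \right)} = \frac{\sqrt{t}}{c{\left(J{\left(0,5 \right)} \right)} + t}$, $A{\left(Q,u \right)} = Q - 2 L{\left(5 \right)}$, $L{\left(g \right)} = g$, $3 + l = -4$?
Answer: $\frac{17 i \sqrt{11}}{11} \approx 5.1257 i$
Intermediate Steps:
$l = -7$ ($l = -3 - 4 = -7$)
$A{\left(Q,u \right)} = -10 + Q$ ($A{\left(Q,u \right)} = Q - 10 = -10 + Q$)
$k{\left(t \right)} = \frac{1}{\sqrt{t}}$ ($k{\left(t \right)} = \frac{\sqrt{t}}{0 + t} = \frac{\sqrt{t}}{t} = \frac{1}{\sqrt{t}}$)
$A{\left(l,-28 \right)} k{\left(-11 \right)} = \frac{-10 - 7}{i \sqrt{11}} = - 17 \left(- \frac{i \sqrt{11}}{11}\right) = \frac{17 i \sqrt{11}}{11}$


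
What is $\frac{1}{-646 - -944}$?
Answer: $\frac{1}{298} \approx 0.0033557$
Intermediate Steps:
$\frac{1}{-646 - -944} = \frac{1}{-646 + 944} = \frac{1}{298}$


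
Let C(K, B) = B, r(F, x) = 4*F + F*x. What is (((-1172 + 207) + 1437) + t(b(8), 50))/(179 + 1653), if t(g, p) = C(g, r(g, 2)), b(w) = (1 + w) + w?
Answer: 287/916 ≈ 0.31332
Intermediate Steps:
b(w) = 1 + 2*w
t(g, p) = 6*g (t(g, p) = g*(4 + 2) = g*6 = 6*g)
(((-1172 + 207) + 1437) + t(b(8), 50))/(179 + 1653) = (((-1172 + 207) + 1437) + 6*(1 + 2*8))/(179 + 1653) = ((-965 + 1437) + 6*(1 + 16))/1832 = (472 + 6*17)*(1/1832) = (472 + 102)*(1/1832) = 574*(1/1832) = 287/916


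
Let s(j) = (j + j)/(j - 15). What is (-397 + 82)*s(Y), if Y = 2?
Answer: 1260/13 ≈ 96.923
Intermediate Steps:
s(j) = 2*j/(-15 + j) (s(j) = (2*j)/(-15 + j) = 2*j/(-15 + j))
(-397 + 82)*s(Y) = (-397 + 82)*(2*2/(-15 + 2)) = -630*2/(-13) = -630*2*(-1)/13 = -315*(-4/13) = 1260/13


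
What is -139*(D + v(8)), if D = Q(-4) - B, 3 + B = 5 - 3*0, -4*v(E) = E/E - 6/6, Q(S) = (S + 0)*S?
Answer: -1946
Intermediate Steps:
Q(S) = S² (Q(S) = S*S = S²)
v(E) = 0 (v(E) = -(E/E - 6/6)/4 = -(1 - 6*⅙)/4 = -(1 - 1)/4 = -¼*0 = 0)
B = 2 (B = -3 + (5 - 3*0) = -3 + (5 + 0) = -3 + 5 = 2)
D = 14 (D = (-4)² - 1*2 = 16 - 2 = 14)
-139*(D + v(8)) = -139*(14 + 0) = -139*14 = -1946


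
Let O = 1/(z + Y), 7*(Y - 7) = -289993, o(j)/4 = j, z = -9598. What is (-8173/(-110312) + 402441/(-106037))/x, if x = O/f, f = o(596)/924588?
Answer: 1158098886842516335/2365791706455597 ≈ 489.52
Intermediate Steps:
o(j) = 4*j
Y = -289944/7 (Y = 7 + (1/7)*(-289993) = 7 - 289993/7 = -289944/7 ≈ -41421.)
f = 596/231147 (f = (4*596)/924588 = 2384*(1/924588) = 596/231147 ≈ 0.0025784)
O = -7/357130 (O = 1/(-9598 - 289944/7) = 1/(-357130/7) = -7/357130 ≈ -1.9601e-5)
x = -1618029/212849480 (x = -7/(357130*596/231147) = -7/357130*231147/596 = -1618029/212849480 ≈ -0.0076018)
(-8173/(-110312) + 402441/(-106037))/x = (-8173/(-110312) + 402441/(-106037))/(-1618029/212849480) = (-8173*(-1/110312) + 402441*(-1/106037))*(-212849480/1618029) = (8173/110312 - 402441/106037)*(-212849480/1618029) = -43527431191/11697153544*(-212849480/1618029) = 1158098886842516335/2365791706455597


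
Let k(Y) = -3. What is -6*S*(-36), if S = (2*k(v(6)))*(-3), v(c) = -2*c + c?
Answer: 3888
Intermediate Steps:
v(c) = -c
S = 18 (S = (2*(-3))*(-3) = -6*(-3) = 18)
-6*S*(-36) = -6*18*(-36) = -108*(-36) = 3888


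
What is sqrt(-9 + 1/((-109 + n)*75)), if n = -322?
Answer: I*sqrt(376167318)/6465 ≈ 3.0*I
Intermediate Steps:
sqrt(-9 + 1/((-109 + n)*75)) = sqrt(-9 + 1/(-109 - 322*75)) = sqrt(-9 + (1/75)/(-431)) = sqrt(-9 - 1/431*1/75) = sqrt(-9 - 1/32325) = sqrt(-290926/32325) = I*sqrt(376167318)/6465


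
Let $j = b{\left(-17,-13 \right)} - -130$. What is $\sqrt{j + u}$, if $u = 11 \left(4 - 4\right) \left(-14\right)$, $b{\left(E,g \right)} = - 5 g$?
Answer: $\sqrt{195} \approx 13.964$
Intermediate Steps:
$j = 195$ ($j = \left(-5\right) \left(-13\right) - -130 = 65 + 130 = 195$)
$u = 0$ ($u = 11 \left(4 - 4\right) \left(-14\right) = 11 \cdot 0 \left(-14\right) = 0 \left(-14\right) = 0$)
$\sqrt{j + u} = \sqrt{195 + 0} = \sqrt{195}$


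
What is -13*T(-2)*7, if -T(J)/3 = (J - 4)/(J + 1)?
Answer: 1638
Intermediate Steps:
T(J) = -3*(-4 + J)/(1 + J) (T(J) = -3*(J - 4)/(J + 1) = -3*(-4 + J)/(1 + J))
-13*T(-2)*7 = -39*(4 - 1*(-2))/(1 - 2)*7 = -39*(4 + 2)/(-1)*7 = -39*(-1)*6*7 = -13*(-18)*7 = 234*7 = 1638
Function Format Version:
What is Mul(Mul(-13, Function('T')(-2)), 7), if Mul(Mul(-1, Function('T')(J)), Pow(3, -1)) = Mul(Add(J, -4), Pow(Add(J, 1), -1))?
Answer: 1638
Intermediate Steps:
Function('T')(J) = Mul(-3, Pow(Add(1, J), -1), Add(-4, J)) (Function('T')(J) = Mul(-3, Mul(Add(J, -4), Pow(Add(J, 1), -1))) = Mul(-3, Mul(Add(-4, J), Pow(Add(1, J), -1))) = Mul(-3, Mul(Pow(Add(1, J), -1), Add(-4, J))) = Mul(-3, Pow(Add(1, J), -1), Add(-4, J)))
Mul(Mul(-13, Function('T')(-2)), 7) = Mul(Mul(-13, Mul(3, Pow(Add(1, -2), -1), Add(4, Mul(-1, -2)))), 7) = Mul(Mul(-13, Mul(3, Pow(-1, -1), Add(4, 2))), 7) = Mul(Mul(-13, Mul(3, -1, 6)), 7) = Mul(Mul(-13, -18), 7) = Mul(234, 7) = 1638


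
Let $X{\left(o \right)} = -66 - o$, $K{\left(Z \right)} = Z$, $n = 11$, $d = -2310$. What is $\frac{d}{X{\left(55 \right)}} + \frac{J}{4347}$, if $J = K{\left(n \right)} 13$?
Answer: $\frac{914443}{47817} \approx 19.124$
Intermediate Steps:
$J = 143$ ($J = 11 \cdot 13 = 143$)
$\frac{d}{X{\left(55 \right)}} + \frac{J}{4347} = - \frac{2310}{-66 - 55} + \frac{143}{4347} = - \frac{2310}{-66 - 55} + 143 \cdot \frac{1}{4347} = - \frac{2310}{-121} + \frac{143}{4347} = \left(-2310\right) \left(- \frac{1}{121}\right) + \frac{143}{4347} = \frac{210}{11} + \frac{143}{4347} = \frac{914443}{47817}$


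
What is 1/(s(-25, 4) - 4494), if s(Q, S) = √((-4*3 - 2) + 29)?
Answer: -1498/6732007 - √15/20196021 ≈ -0.00022271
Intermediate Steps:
s(Q, S) = √15 (s(Q, S) = √((-12 - 2) + 29) = √(-14 + 29) = √15)
1/(s(-25, 4) - 4494) = 1/(√15 - 4494) = 1/(-4494 + √15)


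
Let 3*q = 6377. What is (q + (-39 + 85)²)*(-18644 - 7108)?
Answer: -109231400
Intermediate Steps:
q = 6377/3 (q = (⅓)*6377 = 6377/3 ≈ 2125.7)
(q + (-39 + 85)²)*(-18644 - 7108) = (6377/3 + (-39 + 85)²)*(-18644 - 7108) = (6377/3 + 46²)*(-25752) = (6377/3 + 2116)*(-25752) = (12725/3)*(-25752) = -109231400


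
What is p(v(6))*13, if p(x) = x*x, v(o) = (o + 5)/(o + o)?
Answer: 1573/144 ≈ 10.924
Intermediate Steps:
v(o) = (5 + o)/(2*o) (v(o) = (5 + o)/((2*o)) = (5 + o)*(1/(2*o)) = (5 + o)/(2*o))
p(x) = x²
p(v(6))*13 = ((½)*(5 + 6)/6)²*13 = ((½)*(⅙)*11)²*13 = (11/12)²*13 = (121/144)*13 = 1573/144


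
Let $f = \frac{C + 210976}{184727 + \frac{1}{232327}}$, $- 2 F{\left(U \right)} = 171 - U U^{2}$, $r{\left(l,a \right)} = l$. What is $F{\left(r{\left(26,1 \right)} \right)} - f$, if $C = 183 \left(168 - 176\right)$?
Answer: $\frac{373437124030901}{42917069730} \approx 8701.4$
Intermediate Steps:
$F{\left(U \right)} = - \frac{171}{2} + \frac{U^{3}}{2}$ ($F{\left(U \right)} = - \frac{171 - U U^{2}}{2} = - \frac{171 - U^{3}}{2} = - \frac{171}{2} + \frac{U^{3}}{2}$)
$C = -1464$ ($C = 183 \left(-8\right) = -1464$)
$f = \frac{24337647212}{21458534865}$ ($f = \frac{-1464 + 210976}{184727 + \frac{1}{232327}} = \frac{209512}{184727 + \frac{1}{232327}} = \frac{209512}{\frac{42917069730}{232327}} = 209512 \cdot \frac{232327}{42917069730} = \frac{24337647212}{21458534865} \approx 1.1342$)
$F{\left(r{\left(26,1 \right)} \right)} - f = \left(- \frac{171}{2} + \frac{26^{3}}{2}\right) - \frac{24337647212}{21458534865} = \left(- \frac{171}{2} + \frac{1}{2} \cdot 17576\right) - \frac{24337647212}{21458534865} = \left(- \frac{171}{2} + 8788\right) - \frac{24337647212}{21458534865} = \frac{17405}{2} - \frac{24337647212}{21458534865} = \frac{373437124030901}{42917069730}$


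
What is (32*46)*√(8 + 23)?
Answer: 1472*√31 ≈ 8195.8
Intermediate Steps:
(32*46)*√(8 + 23) = 1472*√31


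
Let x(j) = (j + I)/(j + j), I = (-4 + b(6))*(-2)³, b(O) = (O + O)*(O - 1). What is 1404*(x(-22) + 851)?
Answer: 13307814/11 ≈ 1.2098e+6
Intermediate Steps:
b(O) = 2*O*(-1 + O) (b(O) = (2*O)*(-1 + O) = 2*O*(-1 + O))
I = -448 (I = (-4 + 2*6*(-1 + 6))*(-2)³ = (-4 + 2*6*5)*(-8) = (-4 + 60)*(-8) = 56*(-8) = -448)
x(j) = (-448 + j)/(2*j) (x(j) = (j - 448)/(j + j) = (-448 + j)/((2*j)) = (-448 + j)*(1/(2*j)) = (-448 + j)/(2*j))
1404*(x(-22) + 851) = 1404*((½)*(-448 - 22)/(-22) + 851) = 1404*((½)*(-1/22)*(-470) + 851) = 1404*(235/22 + 851) = 1404*(18957/22) = 13307814/11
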